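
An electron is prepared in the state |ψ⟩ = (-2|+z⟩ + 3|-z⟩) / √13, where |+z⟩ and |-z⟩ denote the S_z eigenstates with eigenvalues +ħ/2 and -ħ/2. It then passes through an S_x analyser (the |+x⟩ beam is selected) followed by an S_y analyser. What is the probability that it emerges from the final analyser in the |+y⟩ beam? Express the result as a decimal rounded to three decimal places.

0.019

First analyser (S_x): P(|+x⟩) = |⟨+x|ψ⟩|² = 1/26.
After stage 1 the state is |+x⟩; P(|+y⟩) = |⟨+y|+x⟩|² = 1/2.
Joint probability = 1/26 × 1/2 = 0.019.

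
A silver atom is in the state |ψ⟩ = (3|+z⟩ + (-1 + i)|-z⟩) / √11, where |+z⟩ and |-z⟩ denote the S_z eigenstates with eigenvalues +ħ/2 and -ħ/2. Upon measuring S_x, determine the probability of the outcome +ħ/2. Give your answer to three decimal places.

0.227

|+x⟩ = (|+z⟩ + |-z⟩)/√2, so ⟨+x|ψ⟩ = (2 + i) / (√2·√11).
P = |2 + i|² / 22 = 5/22.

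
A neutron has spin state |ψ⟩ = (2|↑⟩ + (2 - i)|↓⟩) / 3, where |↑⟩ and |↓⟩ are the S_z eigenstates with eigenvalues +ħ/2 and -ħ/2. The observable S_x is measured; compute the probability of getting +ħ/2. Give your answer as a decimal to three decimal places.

0.944

|+x⟩ = (|↑⟩ + |↓⟩)/√2, so ⟨+x|ψ⟩ = (4 - i) / (√2·3).
P = |4 - i|² / 18 = 17/18.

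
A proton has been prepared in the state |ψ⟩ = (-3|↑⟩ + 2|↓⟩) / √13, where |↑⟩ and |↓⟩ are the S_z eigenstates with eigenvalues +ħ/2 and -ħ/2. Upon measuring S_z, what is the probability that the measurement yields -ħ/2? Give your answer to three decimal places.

0.308

The -ħ/2 outcome corresponds to |↓⟩. Its amplitude in |ψ⟩ is 2/√13.
P = |2|² / 13 = 4/13.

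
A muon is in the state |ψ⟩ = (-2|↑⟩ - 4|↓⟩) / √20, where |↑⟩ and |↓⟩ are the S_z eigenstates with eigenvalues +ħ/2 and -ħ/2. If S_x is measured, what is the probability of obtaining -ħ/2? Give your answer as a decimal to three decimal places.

0.100

|-x⟩ = (|↑⟩ - |↓⟩)/√2, so ⟨-x|ψ⟩ = (2) / (√2·√20).
P = |2|² / 40 = 4/40.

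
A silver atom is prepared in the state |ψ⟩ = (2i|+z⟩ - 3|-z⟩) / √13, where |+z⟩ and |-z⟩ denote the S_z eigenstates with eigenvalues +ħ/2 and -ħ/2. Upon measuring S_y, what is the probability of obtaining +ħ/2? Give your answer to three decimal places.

|+y⟩ = (|+z⟩ + i|-z⟩)/√2, so ⟨+y|ψ⟩ = (5i) / (√2·√13).
P = |5i|² / 26 = 25/26.

0.962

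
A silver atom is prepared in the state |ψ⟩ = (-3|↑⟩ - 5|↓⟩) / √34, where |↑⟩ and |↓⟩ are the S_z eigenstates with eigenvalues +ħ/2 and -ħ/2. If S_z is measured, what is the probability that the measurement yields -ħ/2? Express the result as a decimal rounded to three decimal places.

The -ħ/2 outcome corresponds to |↓⟩. Its amplitude in |ψ⟩ is -5/√34.
P = |-5|² / 34 = 25/34.

0.735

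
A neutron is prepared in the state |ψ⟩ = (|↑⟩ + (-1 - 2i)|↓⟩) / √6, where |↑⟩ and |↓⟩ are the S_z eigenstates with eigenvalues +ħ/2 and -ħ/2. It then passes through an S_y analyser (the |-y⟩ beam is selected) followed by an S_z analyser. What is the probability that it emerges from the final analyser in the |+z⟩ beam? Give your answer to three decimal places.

0.417

First analyser (S_y): P(|-y⟩) = |⟨-y|ψ⟩|² = 10/12.
After stage 1 the state is |-y⟩; P(|+z⟩) = |⟨+z|-y⟩|² = 1/2.
Joint probability = 10/12 × 1/2 = 0.417.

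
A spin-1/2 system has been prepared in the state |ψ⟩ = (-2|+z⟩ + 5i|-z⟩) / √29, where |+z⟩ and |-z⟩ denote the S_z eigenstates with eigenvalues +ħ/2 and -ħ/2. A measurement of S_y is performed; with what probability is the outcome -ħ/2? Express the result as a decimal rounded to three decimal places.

|-y⟩ = (|+z⟩ - i|-z⟩)/√2, so ⟨-y|ψ⟩ = (-7) / (√2·√29).
P = |-7|² / 58 = 49/58.

0.845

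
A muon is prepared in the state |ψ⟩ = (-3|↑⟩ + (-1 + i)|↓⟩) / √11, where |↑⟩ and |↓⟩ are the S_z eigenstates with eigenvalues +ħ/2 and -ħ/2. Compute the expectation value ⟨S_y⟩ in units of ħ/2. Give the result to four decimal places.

-0.5455

⟨σ_y⟩ = 2 Im(a* b)/(|a|²+|b|²) with a = -3, b = (-1 + i).
a* b = (3 - 3i), so ⟨σ_y⟩ = -6/11.
⟨S_y⟩ = (ħ/2)·⟨σ_y⟩.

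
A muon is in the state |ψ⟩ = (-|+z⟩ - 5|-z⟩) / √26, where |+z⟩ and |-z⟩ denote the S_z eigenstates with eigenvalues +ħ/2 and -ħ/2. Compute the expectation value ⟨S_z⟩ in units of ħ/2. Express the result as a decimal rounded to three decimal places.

-0.923

⟨σ_z⟩ = |a|² - |b|² divided by |a|²+|b|², with a, b the |+z⟩, |-z⟩ amplitudes.
= (1 - 25)/26 = -24/26.
⟨S_z⟩ = (ħ/2)·⟨σ_z⟩.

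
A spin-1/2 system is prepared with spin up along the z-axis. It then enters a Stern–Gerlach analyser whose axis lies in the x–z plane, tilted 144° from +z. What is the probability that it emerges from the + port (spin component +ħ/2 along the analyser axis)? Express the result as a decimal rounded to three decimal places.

0.095

For spin-½, the probability of finding spin-up along an axis at angle θ to the initial spin direction is cos²(θ/2); spin-down is sin²(θ/2).
θ = 144°, so P = cos²(72°) ≈ 0.095.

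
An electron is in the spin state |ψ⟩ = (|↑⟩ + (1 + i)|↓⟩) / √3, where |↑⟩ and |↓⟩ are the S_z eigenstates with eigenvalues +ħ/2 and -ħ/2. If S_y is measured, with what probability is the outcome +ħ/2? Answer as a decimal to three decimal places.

0.833

|+y⟩ = (|↑⟩ + i|↓⟩)/√2, so ⟨+y|ψ⟩ = (2 - i) / (√2·√3).
P = |2 - i|² / 6 = 5/6.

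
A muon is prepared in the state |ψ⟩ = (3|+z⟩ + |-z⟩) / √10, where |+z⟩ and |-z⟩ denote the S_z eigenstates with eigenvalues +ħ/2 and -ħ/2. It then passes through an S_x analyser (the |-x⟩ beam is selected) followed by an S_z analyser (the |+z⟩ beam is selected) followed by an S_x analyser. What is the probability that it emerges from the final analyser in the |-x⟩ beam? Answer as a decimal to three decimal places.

0.050

First analyser (S_x): P(|-x⟩) = |⟨-x|ψ⟩|² = 4/20.
After stage 1 the state is |-x⟩; P(|+z⟩) = |⟨+z|-x⟩|² = 1/2.
After stage 2 the state is |+z⟩; P(|-x⟩) = |⟨-x|+z⟩|² = 1/2.
Joint probability = 4/20 × 1/2 × 1/2 = 0.050.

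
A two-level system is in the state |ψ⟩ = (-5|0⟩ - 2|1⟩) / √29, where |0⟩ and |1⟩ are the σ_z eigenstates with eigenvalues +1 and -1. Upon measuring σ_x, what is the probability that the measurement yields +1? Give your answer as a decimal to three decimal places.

|+x⟩ = (|0⟩ + |1⟩)/√2, so ⟨+x|ψ⟩ = (-7) / (√2·√29).
P = |-7|² / 58 = 49/58.

0.845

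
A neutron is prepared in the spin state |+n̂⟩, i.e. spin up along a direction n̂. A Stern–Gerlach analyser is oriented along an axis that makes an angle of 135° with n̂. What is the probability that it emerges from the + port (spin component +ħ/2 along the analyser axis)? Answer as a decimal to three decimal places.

0.146

For spin-½, the probability of finding spin-up along an axis at angle θ to the initial spin direction is cos²(θ/2); spin-down is sin²(θ/2).
θ = 135°, so P = cos²(67.5°) ≈ 0.146.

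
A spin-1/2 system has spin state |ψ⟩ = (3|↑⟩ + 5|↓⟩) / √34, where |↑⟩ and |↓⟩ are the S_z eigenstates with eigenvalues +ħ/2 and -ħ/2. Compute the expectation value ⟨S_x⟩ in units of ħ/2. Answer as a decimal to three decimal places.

⟨σ_x⟩ = 2 Re(a* b)/(|a|²+|b|²) with a = 3, b = 5.
a* b = 15, so ⟨σ_x⟩ = 30/34.
⟨S_x⟩ = (ħ/2)·⟨σ_x⟩.

0.882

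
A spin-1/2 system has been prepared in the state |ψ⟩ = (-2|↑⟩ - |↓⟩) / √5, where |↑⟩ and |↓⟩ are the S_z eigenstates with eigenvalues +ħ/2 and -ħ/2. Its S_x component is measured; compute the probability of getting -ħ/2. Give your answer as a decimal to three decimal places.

|-x⟩ = (|↑⟩ - |↓⟩)/√2, so ⟨-x|ψ⟩ = (-1) / (√2·√5).
P = |-1|² / 10 = 1/10.

0.100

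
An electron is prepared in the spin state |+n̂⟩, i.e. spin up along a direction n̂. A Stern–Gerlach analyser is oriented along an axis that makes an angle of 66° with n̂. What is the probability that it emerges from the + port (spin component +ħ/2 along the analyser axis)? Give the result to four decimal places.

0.7034

For spin-½, the probability of finding spin-up along an axis at angle θ to the initial spin direction is cos²(θ/2); spin-down is sin²(θ/2).
θ = 66°, so P = cos²(33°) ≈ 0.7034.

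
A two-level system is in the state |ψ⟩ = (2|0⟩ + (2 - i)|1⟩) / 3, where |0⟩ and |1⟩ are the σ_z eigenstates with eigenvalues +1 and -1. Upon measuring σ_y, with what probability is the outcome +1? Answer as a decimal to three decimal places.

0.278

|+y⟩ = (|0⟩ + i|1⟩)/√2, so ⟨+y|ψ⟩ = (1 - 2i) / (√2·3).
P = |1 - 2i|² / 18 = 5/18.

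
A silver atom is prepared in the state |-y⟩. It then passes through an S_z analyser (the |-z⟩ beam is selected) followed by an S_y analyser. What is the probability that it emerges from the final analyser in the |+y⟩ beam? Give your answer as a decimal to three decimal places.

0.250

First analyser (S_z): from |-y⟩, P(|-z⟩) = 1/2.
After stage 1 the state is |-z⟩; P(|+y⟩) = |⟨+y|-z⟩|² = 1/2.
Joint probability = 1/2 × 1/2 = 0.250.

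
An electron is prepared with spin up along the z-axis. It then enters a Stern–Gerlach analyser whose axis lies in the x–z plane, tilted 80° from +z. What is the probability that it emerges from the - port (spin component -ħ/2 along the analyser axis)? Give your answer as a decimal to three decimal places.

For spin-½, the probability of finding spin-up along an axis at angle θ to the initial spin direction is cos²(θ/2); spin-down is sin²(θ/2).
θ = 80°, so P = sin²(40°) ≈ 0.413.

0.413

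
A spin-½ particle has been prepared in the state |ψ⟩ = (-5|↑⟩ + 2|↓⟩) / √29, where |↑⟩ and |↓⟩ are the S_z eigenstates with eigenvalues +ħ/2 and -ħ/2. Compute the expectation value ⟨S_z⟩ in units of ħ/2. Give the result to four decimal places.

0.7241

⟨σ_z⟩ = |a|² - |b|² divided by |a|²+|b|², with a, b the |↑⟩, |↓⟩ amplitudes.
= (25 - 4)/29 = 21/29.
⟨S_z⟩ = (ħ/2)·⟨σ_z⟩.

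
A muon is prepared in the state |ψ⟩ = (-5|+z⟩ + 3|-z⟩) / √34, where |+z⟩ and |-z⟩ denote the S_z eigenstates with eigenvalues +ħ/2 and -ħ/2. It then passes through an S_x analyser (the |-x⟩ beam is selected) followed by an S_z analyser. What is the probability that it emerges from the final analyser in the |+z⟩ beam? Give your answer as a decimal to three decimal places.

First analyser (S_x): P(|-x⟩) = |⟨-x|ψ⟩|² = 64/68.
After stage 1 the state is |-x⟩; P(|+z⟩) = |⟨+z|-x⟩|² = 1/2.
Joint probability = 64/68 × 1/2 = 0.471.

0.471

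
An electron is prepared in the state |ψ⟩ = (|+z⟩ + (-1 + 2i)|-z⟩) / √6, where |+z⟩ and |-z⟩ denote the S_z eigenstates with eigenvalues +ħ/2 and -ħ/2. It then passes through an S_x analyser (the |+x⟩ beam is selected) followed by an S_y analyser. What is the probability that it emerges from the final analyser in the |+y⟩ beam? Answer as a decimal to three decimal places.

0.167

First analyser (S_x): P(|+x⟩) = |⟨+x|ψ⟩|² = 4/12.
After stage 1 the state is |+x⟩; P(|+y⟩) = |⟨+y|+x⟩|² = 1/2.
Joint probability = 4/12 × 1/2 = 0.167.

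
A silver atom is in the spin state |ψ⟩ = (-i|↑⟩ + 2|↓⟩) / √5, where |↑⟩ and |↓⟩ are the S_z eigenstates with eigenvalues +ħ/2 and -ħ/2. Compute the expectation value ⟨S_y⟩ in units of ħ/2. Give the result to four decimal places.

0.8000

⟨σ_y⟩ = 2 Im(a* b)/(|a|²+|b|²) with a = -i, b = 2.
a* b = 2i, so ⟨σ_y⟩ = 4/5.
⟨S_y⟩ = (ħ/2)·⟨σ_y⟩.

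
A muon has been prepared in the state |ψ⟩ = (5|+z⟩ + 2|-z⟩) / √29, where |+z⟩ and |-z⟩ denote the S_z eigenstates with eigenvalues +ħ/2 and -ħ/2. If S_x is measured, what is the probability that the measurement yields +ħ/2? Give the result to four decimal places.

0.8448

|+x⟩ = (|+z⟩ + |-z⟩)/√2, so ⟨+x|ψ⟩ = (7) / (√2·√29).
P = |7|² / 58 = 49/58.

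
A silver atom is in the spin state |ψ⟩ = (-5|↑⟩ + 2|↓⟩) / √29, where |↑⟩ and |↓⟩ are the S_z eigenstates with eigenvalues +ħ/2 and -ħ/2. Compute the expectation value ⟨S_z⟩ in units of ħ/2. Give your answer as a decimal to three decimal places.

⟨σ_z⟩ = |a|² - |b|² divided by |a|²+|b|², with a, b the |↑⟩, |↓⟩ amplitudes.
= (25 - 4)/29 = 21/29.
⟨S_z⟩ = (ħ/2)·⟨σ_z⟩.

0.724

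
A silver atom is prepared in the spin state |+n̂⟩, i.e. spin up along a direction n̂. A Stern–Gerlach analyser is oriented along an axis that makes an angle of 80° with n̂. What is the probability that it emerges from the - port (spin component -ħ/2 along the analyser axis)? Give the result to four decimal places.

0.4132

For spin-½, the probability of finding spin-up along an axis at angle θ to the initial spin direction is cos²(θ/2); spin-down is sin²(θ/2).
θ = 80°, so P = sin²(40°) ≈ 0.4132.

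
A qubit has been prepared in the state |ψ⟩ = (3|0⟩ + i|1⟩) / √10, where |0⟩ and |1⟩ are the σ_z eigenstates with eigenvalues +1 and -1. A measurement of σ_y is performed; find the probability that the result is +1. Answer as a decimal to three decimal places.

|+y⟩ = (|0⟩ + i|1⟩)/√2, so ⟨+y|ψ⟩ = (4) / (√2·√10).
P = |4|² / 20 = 16/20.

0.800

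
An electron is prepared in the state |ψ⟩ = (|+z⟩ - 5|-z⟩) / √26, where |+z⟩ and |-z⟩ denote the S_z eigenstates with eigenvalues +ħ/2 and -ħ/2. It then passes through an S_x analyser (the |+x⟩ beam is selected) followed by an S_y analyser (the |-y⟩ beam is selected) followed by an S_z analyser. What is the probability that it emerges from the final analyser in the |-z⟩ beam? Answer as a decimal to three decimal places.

0.077

First analyser (S_x): P(|+x⟩) = |⟨+x|ψ⟩|² = 16/52.
After stage 1 the state is |+x⟩; P(|-y⟩) = |⟨-y|+x⟩|² = 1/2.
After stage 2 the state is |-y⟩; P(|-z⟩) = |⟨-z|-y⟩|² = 1/2.
Joint probability = 16/52 × 1/2 × 1/2 = 0.077.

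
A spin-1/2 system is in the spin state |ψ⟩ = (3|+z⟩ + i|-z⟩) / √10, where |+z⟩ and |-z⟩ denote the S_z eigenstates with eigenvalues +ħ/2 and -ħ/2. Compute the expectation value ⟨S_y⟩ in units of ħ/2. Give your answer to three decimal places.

⟨σ_y⟩ = 2 Im(a* b)/(|a|²+|b|²) with a = 3, b = i.
a* b = 3i, so ⟨σ_y⟩ = 6/10.
⟨S_y⟩ = (ħ/2)·⟨σ_y⟩.

0.600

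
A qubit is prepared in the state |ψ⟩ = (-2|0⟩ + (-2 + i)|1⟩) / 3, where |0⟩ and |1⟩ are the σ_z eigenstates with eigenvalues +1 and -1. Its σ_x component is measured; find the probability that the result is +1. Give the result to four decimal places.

0.9444

|+x⟩ = (|0⟩ + |1⟩)/√2, so ⟨+x|ψ⟩ = (-4 + i) / (√2·3).
P = |-4 + i|² / 18 = 17/18.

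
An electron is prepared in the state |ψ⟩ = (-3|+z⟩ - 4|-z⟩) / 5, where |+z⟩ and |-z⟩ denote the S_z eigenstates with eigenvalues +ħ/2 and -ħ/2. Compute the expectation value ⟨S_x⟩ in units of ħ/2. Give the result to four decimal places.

⟨σ_x⟩ = 2 Re(a* b)/(|a|²+|b|²) with a = -3, b = -4.
a* b = 12, so ⟨σ_x⟩ = 24/25.
⟨S_x⟩ = (ħ/2)·⟨σ_x⟩.

0.9600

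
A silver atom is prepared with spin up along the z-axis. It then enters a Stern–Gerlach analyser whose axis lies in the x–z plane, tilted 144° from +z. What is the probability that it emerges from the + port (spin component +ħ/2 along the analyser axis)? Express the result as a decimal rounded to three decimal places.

0.095

For spin-½, the probability of finding spin-up along an axis at angle θ to the initial spin direction is cos²(θ/2); spin-down is sin²(θ/2).
θ = 144°, so P = cos²(72°) ≈ 0.095.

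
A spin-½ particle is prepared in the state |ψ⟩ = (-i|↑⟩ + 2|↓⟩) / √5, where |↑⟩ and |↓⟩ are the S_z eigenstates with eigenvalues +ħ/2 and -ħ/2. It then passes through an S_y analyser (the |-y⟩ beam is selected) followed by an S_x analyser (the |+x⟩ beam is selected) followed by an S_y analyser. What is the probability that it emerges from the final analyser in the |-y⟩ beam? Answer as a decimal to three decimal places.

0.025

First analyser (S_y): P(|-y⟩) = |⟨-y|ψ⟩|² = 1/10.
After stage 1 the state is |-y⟩; P(|+x⟩) = |⟨+x|-y⟩|² = 1/2.
After stage 2 the state is |+x⟩; P(|-y⟩) = |⟨-y|+x⟩|² = 1/2.
Joint probability = 1/10 × 1/2 × 1/2 = 0.025.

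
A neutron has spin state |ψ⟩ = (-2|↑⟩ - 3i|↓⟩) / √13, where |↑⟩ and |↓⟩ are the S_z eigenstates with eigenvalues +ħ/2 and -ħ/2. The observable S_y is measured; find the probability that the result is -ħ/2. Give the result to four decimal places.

0.0385

|-y⟩ = (|↑⟩ - i|↓⟩)/√2, so ⟨-y|ψ⟩ = (1) / (√2·√13).
P = |1|² / 26 = 1/26.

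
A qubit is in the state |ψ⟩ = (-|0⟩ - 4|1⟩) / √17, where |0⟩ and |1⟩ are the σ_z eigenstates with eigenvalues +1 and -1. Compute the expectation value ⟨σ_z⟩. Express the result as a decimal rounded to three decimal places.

-0.882

⟨σ_z⟩ = |a|² - |b|² divided by |a|²+|b|², with a, b the |0⟩, |1⟩ amplitudes.
= (1 - 16)/17 = -15/17.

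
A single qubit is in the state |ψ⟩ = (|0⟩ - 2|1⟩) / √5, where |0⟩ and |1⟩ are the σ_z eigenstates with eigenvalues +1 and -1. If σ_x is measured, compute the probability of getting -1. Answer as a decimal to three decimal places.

0.900

|-x⟩ = (|0⟩ - |1⟩)/√2, so ⟨-x|ψ⟩ = (3) / (√2·√5).
P = |3|² / 10 = 9/10.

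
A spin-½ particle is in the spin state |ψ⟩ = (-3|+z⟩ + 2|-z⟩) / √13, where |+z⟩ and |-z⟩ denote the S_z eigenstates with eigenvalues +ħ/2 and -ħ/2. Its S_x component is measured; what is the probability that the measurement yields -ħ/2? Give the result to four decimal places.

0.9615

|-x⟩ = (|+z⟩ - |-z⟩)/√2, so ⟨-x|ψ⟩ = (-5) / (√2·√13).
P = |-5|² / 26 = 25/26.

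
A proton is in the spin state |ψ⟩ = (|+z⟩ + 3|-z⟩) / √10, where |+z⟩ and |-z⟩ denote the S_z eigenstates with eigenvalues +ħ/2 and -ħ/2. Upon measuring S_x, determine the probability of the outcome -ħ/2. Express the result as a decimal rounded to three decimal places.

0.200

|-x⟩ = (|+z⟩ - |-z⟩)/√2, so ⟨-x|ψ⟩ = (-2) / (√2·√10).
P = |-2|² / 20 = 4/20.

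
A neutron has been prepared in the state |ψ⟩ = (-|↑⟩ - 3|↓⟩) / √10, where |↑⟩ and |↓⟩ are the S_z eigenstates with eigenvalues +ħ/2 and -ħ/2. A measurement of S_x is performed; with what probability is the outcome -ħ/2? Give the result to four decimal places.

0.2000

|-x⟩ = (|↑⟩ - |↓⟩)/√2, so ⟨-x|ψ⟩ = (2) / (√2·√10).
P = |2|² / 20 = 4/20.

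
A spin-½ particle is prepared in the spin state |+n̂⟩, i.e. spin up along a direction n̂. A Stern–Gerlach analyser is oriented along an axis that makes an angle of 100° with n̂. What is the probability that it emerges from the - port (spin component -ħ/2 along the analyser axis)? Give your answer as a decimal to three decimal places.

0.587

For spin-½, the probability of finding spin-up along an axis at angle θ to the initial spin direction is cos²(θ/2); spin-down is sin²(θ/2).
θ = 100°, so P = sin²(50°) ≈ 0.587.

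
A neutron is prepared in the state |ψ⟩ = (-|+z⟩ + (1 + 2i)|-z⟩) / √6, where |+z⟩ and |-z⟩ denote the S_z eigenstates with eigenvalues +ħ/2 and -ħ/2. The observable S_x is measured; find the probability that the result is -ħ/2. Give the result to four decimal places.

0.6667

|-x⟩ = (|+z⟩ - |-z⟩)/√2, so ⟨-x|ψ⟩ = (-2 - 2i) / (√2·√6).
P = |-2 - 2i|² / 12 = 8/12.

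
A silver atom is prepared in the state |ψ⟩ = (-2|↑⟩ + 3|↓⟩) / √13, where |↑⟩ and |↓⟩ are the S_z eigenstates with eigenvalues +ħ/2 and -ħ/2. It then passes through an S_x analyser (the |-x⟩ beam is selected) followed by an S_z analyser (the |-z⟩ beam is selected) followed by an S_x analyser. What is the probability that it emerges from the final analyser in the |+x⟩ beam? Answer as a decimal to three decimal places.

First analyser (S_x): P(|-x⟩) = |⟨-x|ψ⟩|² = 25/26.
After stage 1 the state is |-x⟩; P(|-z⟩) = |⟨-z|-x⟩|² = 1/2.
After stage 2 the state is |-z⟩; P(|+x⟩) = |⟨+x|-z⟩|² = 1/2.
Joint probability = 25/26 × 1/2 × 1/2 = 0.240.

0.240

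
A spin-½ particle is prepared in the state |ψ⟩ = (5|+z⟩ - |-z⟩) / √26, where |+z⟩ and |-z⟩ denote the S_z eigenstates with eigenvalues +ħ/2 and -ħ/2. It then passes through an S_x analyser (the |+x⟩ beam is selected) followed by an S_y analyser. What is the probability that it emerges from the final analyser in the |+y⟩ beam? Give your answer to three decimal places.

0.154

First analyser (S_x): P(|+x⟩) = |⟨+x|ψ⟩|² = 16/52.
After stage 1 the state is |+x⟩; P(|+y⟩) = |⟨+y|+x⟩|² = 1/2.
Joint probability = 16/52 × 1/2 = 0.154.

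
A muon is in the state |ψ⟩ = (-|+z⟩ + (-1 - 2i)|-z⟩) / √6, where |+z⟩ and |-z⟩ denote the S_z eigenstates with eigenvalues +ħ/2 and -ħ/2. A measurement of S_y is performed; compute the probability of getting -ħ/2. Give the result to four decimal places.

|-y⟩ = (|+z⟩ - i|-z⟩)/√2, so ⟨-y|ψ⟩ = (1 - i) / (√2·√6).
P = |1 - i|² / 12 = 2/12.

0.1667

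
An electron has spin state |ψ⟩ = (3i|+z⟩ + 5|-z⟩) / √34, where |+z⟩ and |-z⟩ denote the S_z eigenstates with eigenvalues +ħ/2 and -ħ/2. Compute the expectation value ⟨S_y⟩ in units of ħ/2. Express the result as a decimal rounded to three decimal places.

-0.882

⟨σ_y⟩ = 2 Im(a* b)/(|a|²+|b|²) with a = 3i, b = 5.
a* b = -15i, so ⟨σ_y⟩ = -30/34.
⟨S_y⟩ = (ħ/2)·⟨σ_y⟩.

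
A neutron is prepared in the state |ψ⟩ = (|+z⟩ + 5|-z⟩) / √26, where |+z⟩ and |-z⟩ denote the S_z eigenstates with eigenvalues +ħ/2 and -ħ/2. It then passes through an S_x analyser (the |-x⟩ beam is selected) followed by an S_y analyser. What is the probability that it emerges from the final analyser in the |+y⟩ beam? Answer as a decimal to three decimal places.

First analyser (S_x): P(|-x⟩) = |⟨-x|ψ⟩|² = 16/52.
After stage 1 the state is |-x⟩; P(|+y⟩) = |⟨+y|-x⟩|² = 1/2.
Joint probability = 16/52 × 1/2 = 0.154.

0.154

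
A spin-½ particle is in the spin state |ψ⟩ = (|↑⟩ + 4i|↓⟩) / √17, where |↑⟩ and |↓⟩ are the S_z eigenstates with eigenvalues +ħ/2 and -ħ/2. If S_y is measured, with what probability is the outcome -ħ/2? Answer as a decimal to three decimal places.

|-y⟩ = (|↑⟩ - i|↓⟩)/√2, so ⟨-y|ψ⟩ = (-3) / (√2·√17).
P = |-3|² / 34 = 9/34.

0.265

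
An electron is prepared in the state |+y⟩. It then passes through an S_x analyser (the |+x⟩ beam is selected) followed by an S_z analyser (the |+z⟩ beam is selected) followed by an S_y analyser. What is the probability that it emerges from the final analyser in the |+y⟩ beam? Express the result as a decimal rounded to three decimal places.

First analyser (S_x): from |+y⟩, P(|+x⟩) = 1/2.
After stage 1 the state is |+x⟩; P(|+z⟩) = |⟨+z|+x⟩|² = 1/2.
After stage 2 the state is |+z⟩; P(|+y⟩) = |⟨+y|+z⟩|² = 1/2.
Joint probability = 1/2 × 1/2 × 1/2 = 0.125.

0.125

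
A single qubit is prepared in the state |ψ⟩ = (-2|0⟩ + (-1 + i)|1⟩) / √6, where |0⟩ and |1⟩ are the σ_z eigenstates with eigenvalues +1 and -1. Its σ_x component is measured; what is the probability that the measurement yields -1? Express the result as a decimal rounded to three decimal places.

|-x⟩ = (|0⟩ - |1⟩)/√2, so ⟨-x|ψ⟩ = (-1 - i) / (√2·√6).
P = |-1 - i|² / 12 = 2/12.

0.167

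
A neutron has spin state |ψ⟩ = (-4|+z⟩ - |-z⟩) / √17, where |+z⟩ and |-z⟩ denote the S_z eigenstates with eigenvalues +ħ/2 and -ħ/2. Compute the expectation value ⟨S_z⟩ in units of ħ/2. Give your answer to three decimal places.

⟨σ_z⟩ = |a|² - |b|² divided by |a|²+|b|², with a, b the |+z⟩, |-z⟩ amplitudes.
= (16 - 1)/17 = 15/17.
⟨S_z⟩ = (ħ/2)·⟨σ_z⟩.

0.882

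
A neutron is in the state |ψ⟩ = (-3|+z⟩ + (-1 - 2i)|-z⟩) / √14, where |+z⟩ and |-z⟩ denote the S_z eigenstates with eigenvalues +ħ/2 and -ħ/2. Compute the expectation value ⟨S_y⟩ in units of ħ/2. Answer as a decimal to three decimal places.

⟨σ_y⟩ = 2 Im(a* b)/(|a|²+|b|²) with a = -3, b = (-1 - 2i).
a* b = (3 + 6i), so ⟨σ_y⟩ = 12/14.
⟨S_y⟩ = (ħ/2)·⟨σ_y⟩.

0.857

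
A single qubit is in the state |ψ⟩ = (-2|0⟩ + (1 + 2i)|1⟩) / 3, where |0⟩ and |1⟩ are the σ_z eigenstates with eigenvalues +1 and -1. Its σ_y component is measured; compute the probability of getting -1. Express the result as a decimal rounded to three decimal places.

0.944

|-y⟩ = (|0⟩ - i|1⟩)/√2, so ⟨-y|ψ⟩ = (-4 + i) / (√2·3).
P = |-4 + i|² / 18 = 17/18.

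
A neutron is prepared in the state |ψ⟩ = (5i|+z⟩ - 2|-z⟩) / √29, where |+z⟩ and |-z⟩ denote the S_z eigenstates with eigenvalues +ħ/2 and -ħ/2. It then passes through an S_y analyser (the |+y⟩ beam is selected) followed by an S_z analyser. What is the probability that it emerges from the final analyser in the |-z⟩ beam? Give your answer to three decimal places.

0.422

First analyser (S_y): P(|+y⟩) = |⟨+y|ψ⟩|² = 49/58.
After stage 1 the state is |+y⟩; P(|-z⟩) = |⟨-z|+y⟩|² = 1/2.
Joint probability = 49/58 × 1/2 = 0.422.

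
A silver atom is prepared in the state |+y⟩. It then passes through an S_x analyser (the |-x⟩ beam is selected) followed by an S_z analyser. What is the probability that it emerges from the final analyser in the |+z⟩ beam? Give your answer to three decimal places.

First analyser (S_x): from |+y⟩, P(|-x⟩) = 1/2.
After stage 1 the state is |-x⟩; P(|+z⟩) = |⟨+z|-x⟩|² = 1/2.
Joint probability = 1/2 × 1/2 = 0.250.

0.250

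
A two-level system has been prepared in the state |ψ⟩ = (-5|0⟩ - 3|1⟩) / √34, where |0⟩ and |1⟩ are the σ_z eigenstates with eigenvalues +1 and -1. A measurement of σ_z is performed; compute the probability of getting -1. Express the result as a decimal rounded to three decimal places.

0.265

The -1 outcome corresponds to |1⟩. Its amplitude in |ψ⟩ is -3/√34.
P = |-3|² / 34 = 9/34.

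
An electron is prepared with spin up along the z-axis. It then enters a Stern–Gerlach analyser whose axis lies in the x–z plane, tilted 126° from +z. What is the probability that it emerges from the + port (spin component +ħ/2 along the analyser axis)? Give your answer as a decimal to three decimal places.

For spin-½, the probability of finding spin-up along an axis at angle θ to the initial spin direction is cos²(θ/2); spin-down is sin²(θ/2).
θ = 126°, so P = cos²(63°) ≈ 0.206.

0.206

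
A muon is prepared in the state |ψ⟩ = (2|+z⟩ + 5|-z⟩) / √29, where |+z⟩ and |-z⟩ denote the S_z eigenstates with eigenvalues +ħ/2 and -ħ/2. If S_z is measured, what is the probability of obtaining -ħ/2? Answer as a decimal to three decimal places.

0.862

The -ħ/2 outcome corresponds to |-z⟩. Its amplitude in |ψ⟩ is 5/√29.
P = |5|² / 29 = 25/29.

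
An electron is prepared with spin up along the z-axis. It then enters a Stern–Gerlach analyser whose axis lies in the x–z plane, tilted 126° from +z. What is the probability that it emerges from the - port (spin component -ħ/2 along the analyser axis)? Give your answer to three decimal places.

For spin-½, the probability of finding spin-up along an axis at angle θ to the initial spin direction is cos²(θ/2); spin-down is sin²(θ/2).
θ = 126°, so P = sin²(63°) ≈ 0.794.

0.794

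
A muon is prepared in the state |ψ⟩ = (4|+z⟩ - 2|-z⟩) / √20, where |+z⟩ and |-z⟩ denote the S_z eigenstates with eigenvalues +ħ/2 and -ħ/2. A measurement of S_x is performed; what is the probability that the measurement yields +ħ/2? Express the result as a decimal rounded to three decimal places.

0.100

|+x⟩ = (|+z⟩ + |-z⟩)/√2, so ⟨+x|ψ⟩ = (2) / (√2·√20).
P = |2|² / 40 = 4/40.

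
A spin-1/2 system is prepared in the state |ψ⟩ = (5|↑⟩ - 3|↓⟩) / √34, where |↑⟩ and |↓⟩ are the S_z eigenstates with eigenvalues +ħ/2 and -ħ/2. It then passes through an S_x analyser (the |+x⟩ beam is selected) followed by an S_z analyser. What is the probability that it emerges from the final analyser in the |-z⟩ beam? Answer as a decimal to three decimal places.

0.029

First analyser (S_x): P(|+x⟩) = |⟨+x|ψ⟩|² = 4/68.
After stage 1 the state is |+x⟩; P(|-z⟩) = |⟨-z|+x⟩|² = 1/2.
Joint probability = 4/68 × 1/2 = 0.029.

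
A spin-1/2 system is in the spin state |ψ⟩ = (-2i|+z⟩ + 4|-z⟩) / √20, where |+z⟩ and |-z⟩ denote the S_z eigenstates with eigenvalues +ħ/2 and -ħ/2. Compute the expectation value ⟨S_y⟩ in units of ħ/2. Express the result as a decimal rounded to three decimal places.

0.800

⟨σ_y⟩ = 2 Im(a* b)/(|a|²+|b|²) with a = -2i, b = 4.
a* b = 8i, so ⟨σ_y⟩ = 16/20.
⟨S_y⟩ = (ħ/2)·⟨σ_y⟩.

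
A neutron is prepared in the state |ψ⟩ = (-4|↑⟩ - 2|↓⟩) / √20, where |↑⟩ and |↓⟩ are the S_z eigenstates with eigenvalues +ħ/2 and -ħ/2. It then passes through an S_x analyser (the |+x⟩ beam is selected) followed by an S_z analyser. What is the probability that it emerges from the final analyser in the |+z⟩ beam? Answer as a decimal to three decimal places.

0.450

First analyser (S_x): P(|+x⟩) = |⟨+x|ψ⟩|² = 36/40.
After stage 1 the state is |+x⟩; P(|+z⟩) = |⟨+z|+x⟩|² = 1/2.
Joint probability = 36/40 × 1/2 = 0.450.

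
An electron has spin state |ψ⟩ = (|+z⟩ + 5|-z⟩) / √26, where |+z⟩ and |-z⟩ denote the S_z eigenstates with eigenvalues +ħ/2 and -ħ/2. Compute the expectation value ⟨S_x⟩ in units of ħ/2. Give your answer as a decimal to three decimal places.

⟨σ_x⟩ = 2 Re(a* b)/(|a|²+|b|²) with a = 1, b = 5.
a* b = 5, so ⟨σ_x⟩ = 10/26.
⟨S_x⟩ = (ħ/2)·⟨σ_x⟩.

0.385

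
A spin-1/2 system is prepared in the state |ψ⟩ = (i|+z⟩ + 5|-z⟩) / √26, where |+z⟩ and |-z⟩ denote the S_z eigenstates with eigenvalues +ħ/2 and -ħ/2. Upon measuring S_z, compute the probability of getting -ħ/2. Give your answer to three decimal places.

The -ħ/2 outcome corresponds to |-z⟩. Its amplitude in |ψ⟩ is 5/√26.
P = |5|² / 26 = 25/26.

0.962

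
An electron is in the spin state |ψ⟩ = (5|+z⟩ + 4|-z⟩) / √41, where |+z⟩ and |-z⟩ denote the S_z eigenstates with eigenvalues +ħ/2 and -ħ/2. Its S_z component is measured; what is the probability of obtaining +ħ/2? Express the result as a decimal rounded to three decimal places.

The +ħ/2 outcome corresponds to |+z⟩. Its amplitude in |ψ⟩ is 5/√41.
P = |5|² / 41 = 25/41.

0.610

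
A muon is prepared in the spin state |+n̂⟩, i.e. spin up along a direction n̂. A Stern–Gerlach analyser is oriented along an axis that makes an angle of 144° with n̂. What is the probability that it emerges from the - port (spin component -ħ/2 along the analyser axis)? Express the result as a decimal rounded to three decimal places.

For spin-½, the probability of finding spin-up along an axis at angle θ to the initial spin direction is cos²(θ/2); spin-down is sin²(θ/2).
θ = 144°, so P = sin²(72°) ≈ 0.905.

0.905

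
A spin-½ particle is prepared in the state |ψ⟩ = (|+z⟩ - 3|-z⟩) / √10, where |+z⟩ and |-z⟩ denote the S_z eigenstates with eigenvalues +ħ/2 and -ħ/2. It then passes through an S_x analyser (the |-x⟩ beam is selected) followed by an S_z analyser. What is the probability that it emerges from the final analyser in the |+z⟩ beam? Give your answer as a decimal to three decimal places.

0.400

First analyser (S_x): P(|-x⟩) = |⟨-x|ψ⟩|² = 16/20.
After stage 1 the state is |-x⟩; P(|+z⟩) = |⟨+z|-x⟩|² = 1/2.
Joint probability = 16/20 × 1/2 = 0.400.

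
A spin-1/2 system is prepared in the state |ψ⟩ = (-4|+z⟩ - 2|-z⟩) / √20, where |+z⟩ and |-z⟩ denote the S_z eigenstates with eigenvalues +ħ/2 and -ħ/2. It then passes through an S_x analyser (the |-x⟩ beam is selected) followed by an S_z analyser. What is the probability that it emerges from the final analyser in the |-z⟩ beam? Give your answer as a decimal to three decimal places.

0.050

First analyser (S_x): P(|-x⟩) = |⟨-x|ψ⟩|² = 4/40.
After stage 1 the state is |-x⟩; P(|-z⟩) = |⟨-z|-x⟩|² = 1/2.
Joint probability = 4/40 × 1/2 = 0.050.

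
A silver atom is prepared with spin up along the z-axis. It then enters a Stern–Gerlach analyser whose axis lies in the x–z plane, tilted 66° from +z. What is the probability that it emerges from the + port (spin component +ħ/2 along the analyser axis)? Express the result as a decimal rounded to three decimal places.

0.703

For spin-½, the probability of finding spin-up along an axis at angle θ to the initial spin direction is cos²(θ/2); spin-down is sin²(θ/2).
θ = 66°, so P = cos²(33°) ≈ 0.703.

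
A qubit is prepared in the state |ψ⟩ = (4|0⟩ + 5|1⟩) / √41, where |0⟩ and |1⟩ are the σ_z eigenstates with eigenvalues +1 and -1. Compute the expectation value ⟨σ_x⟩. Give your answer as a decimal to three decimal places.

⟨σ_x⟩ = 2 Re(a* b)/(|a|²+|b|²) with a = 4, b = 5.
a* b = 20, so ⟨σ_x⟩ = 40/41.

0.976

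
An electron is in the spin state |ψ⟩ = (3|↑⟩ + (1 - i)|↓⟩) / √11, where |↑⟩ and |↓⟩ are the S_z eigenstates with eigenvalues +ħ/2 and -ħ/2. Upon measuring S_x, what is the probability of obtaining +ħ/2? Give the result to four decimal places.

0.7727

|+x⟩ = (|↑⟩ + |↓⟩)/√2, so ⟨+x|ψ⟩ = (4 - i) / (√2·√11).
P = |4 - i|² / 22 = 17/22.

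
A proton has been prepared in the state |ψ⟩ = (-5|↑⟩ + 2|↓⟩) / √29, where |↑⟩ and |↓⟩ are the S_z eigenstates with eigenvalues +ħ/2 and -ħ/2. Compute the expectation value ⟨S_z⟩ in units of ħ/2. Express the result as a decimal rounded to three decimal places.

0.724

⟨σ_z⟩ = |a|² - |b|² divided by |a|²+|b|², with a, b the |↑⟩, |↓⟩ amplitudes.
= (25 - 4)/29 = 21/29.
⟨S_z⟩ = (ħ/2)·⟨σ_z⟩.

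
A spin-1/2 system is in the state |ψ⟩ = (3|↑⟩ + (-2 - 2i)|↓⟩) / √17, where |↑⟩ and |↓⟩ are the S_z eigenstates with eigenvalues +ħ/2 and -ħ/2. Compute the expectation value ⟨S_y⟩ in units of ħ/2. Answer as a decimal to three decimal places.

⟨σ_y⟩ = 2 Im(a* b)/(|a|²+|b|²) with a = 3, b = (-2 - 2i).
a* b = (-6 - 6i), so ⟨σ_y⟩ = -12/17.
⟨S_y⟩ = (ħ/2)·⟨σ_y⟩.

-0.706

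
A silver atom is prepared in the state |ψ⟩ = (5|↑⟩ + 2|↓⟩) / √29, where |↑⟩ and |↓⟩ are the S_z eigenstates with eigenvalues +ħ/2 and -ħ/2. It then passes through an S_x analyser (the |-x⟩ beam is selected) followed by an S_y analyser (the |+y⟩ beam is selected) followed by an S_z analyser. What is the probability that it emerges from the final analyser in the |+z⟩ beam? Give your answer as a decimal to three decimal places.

First analyser (S_x): P(|-x⟩) = |⟨-x|ψ⟩|² = 9/58.
After stage 1 the state is |-x⟩; P(|+y⟩) = |⟨+y|-x⟩|² = 1/2.
After stage 2 the state is |+y⟩; P(|+z⟩) = |⟨+z|+y⟩|² = 1/2.
Joint probability = 9/58 × 1/2 × 1/2 = 0.039.

0.039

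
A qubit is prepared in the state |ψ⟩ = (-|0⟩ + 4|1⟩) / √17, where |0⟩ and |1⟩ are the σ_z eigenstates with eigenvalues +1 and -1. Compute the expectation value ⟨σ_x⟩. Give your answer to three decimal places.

-0.471

⟨σ_x⟩ = 2 Re(a* b)/(|a|²+|b|²) with a = -1, b = 4.
a* b = -4, so ⟨σ_x⟩ = -8/17.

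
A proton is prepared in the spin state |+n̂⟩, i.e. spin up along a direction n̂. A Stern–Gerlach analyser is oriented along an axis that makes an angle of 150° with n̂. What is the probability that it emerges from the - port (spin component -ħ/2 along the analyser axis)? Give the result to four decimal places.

0.9330

For spin-½, the probability of finding spin-up along an axis at angle θ to the initial spin direction is cos²(θ/2); spin-down is sin²(θ/2).
θ = 150°, so P = sin²(75°) ≈ 0.9330.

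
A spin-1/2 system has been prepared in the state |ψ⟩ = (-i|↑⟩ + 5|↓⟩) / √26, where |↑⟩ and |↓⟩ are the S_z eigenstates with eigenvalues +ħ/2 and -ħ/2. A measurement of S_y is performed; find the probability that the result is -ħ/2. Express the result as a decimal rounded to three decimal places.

0.308

|-y⟩ = (|↑⟩ - i|↓⟩)/√2, so ⟨-y|ψ⟩ = (4i) / (√2·√26).
P = |4i|² / 52 = 16/52.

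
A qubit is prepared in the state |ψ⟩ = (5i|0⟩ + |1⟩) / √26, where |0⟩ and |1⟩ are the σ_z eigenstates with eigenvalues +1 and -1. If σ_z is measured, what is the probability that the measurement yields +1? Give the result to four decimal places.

0.9615

The +1 outcome corresponds to |0⟩. Its amplitude in |ψ⟩ is 5i/√26.
P = |5i|² / 26 = 25/26.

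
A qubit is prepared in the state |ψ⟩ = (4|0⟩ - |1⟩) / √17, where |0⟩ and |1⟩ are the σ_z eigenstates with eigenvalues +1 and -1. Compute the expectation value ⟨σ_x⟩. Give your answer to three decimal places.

-0.471

⟨σ_x⟩ = 2 Re(a* b)/(|a|²+|b|²) with a = 4, b = -1.
a* b = -4, so ⟨σ_x⟩ = -8/17.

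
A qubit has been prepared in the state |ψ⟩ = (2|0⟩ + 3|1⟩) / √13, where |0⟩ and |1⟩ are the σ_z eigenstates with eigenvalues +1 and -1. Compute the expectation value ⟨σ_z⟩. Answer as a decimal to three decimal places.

-0.385

⟨σ_z⟩ = |a|² - |b|² divided by |a|²+|b|², with a, b the |0⟩, |1⟩ amplitudes.
= (4 - 9)/13 = -5/13.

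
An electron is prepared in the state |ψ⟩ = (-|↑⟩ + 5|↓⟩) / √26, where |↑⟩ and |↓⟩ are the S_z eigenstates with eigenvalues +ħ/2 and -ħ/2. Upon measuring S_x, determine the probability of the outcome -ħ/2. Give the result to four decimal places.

|-x⟩ = (|↑⟩ - |↓⟩)/√2, so ⟨-x|ψ⟩ = (-6) / (√2·√26).
P = |-6|² / 52 = 36/52.

0.6923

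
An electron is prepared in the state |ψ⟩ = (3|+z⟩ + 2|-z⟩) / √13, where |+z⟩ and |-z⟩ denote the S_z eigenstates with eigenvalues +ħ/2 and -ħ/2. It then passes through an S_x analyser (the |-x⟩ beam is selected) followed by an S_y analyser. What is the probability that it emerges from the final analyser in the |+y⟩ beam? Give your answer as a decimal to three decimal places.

First analyser (S_x): P(|-x⟩) = |⟨-x|ψ⟩|² = 1/26.
After stage 1 the state is |-x⟩; P(|+y⟩) = |⟨+y|-x⟩|² = 1/2.
Joint probability = 1/26 × 1/2 = 0.019.

0.019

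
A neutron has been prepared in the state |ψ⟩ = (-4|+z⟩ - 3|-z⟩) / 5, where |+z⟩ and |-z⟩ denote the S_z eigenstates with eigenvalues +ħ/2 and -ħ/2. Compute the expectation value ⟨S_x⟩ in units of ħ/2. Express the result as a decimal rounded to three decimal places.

0.960

⟨σ_x⟩ = 2 Re(a* b)/(|a|²+|b|²) with a = -4, b = -3.
a* b = 12, so ⟨σ_x⟩ = 24/25.
⟨S_x⟩ = (ħ/2)·⟨σ_x⟩.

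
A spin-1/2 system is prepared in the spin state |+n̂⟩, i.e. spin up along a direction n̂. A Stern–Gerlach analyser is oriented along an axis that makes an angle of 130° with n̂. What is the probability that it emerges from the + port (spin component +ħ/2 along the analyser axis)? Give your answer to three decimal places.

0.179

For spin-½, the probability of finding spin-up along an axis at angle θ to the initial spin direction is cos²(θ/2); spin-down is sin²(θ/2).
θ = 130°, so P = cos²(65°) ≈ 0.179.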